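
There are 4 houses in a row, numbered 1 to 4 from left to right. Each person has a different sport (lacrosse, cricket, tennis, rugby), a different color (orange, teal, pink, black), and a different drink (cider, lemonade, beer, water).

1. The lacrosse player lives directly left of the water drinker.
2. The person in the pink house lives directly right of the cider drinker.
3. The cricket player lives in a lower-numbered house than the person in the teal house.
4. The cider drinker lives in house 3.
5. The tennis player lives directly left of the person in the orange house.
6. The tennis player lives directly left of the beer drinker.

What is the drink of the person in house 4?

water

From clue 4, the cider drinker must be in house 3.
So house 4 gets rugby for sport.
That leaves black as the color for house 1.
House 1 drink: only lemonade fits.
Clue 2 places the person in the pink house in house 4.
House 2 sport: only cricket fits.
The person in the teal house is in house 3 (clue 3).
Clue 5: the tennis player is in house 1.
From clue 5, the person in the orange house must be in house 2.
Clue 6: the beer drinker is in house 2.
So house 3 gets lacrosse for sport.
That leaves water as the drink for house 4.
So: house 1 = tennis/black/lemonade, house 2 = cricket/orange/beer, house 3 = lacrosse/teal/cider, house 4 = rugby/pink/water.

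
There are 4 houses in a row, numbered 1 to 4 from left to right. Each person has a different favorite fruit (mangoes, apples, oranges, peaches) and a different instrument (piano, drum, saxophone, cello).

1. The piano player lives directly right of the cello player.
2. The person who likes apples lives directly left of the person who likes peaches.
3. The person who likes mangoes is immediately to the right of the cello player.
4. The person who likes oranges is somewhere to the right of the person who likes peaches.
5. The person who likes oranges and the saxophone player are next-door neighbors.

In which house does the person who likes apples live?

So house 1 gets apples for favorite fruit.
By clue 2, the person who likes peaches is in house 2.
House 1's instrument must be drum (nothing else left).
The person who likes mangoes is narrowed to house 3 or 4; consider each.
Placing it in house 3 leads to a contradiction, so it's in house 4.
The cello player is in house 3 (clue 3).
House 3 favorite fruit: only oranges fits.
The only instrument still possible for house 2 is saxophone.
That leaves piano as the instrument for house 4.
So: house 1 = apples/drum, house 2 = peaches/saxophone, house 3 = oranges/cello, house 4 = mangoes/piano.

1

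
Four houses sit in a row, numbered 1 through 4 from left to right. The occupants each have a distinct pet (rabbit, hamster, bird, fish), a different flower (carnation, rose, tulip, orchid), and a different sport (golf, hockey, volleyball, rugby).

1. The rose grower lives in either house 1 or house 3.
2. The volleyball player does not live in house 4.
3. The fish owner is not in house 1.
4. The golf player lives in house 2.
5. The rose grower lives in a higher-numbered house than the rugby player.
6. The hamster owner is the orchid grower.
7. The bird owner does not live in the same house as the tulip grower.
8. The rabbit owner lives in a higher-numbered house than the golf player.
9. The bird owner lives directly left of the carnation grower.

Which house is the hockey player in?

4

From clue 4, the golf player must be in house 2.
The rose grower is in house 3 (clue 5).
House 1 sport: only rugby fits.
The only sport still possible for house 4 is hockey.
That leaves volleyball as the sport for house 3.
The bird owner is narrowed to house 1 or 3; consider each.
Placing it in house 1 leads to a contradiction, so it's in house 3.
Clue 9 places the carnation grower in house 4.
House 1's pet must be hamster (nothing else left).
House 2 pet: only fish fits.
That leaves rabbit as the pet for house 4.
Clue 6: the orchid grower is in house 1.
House 2's flower must be tulip (nothing else left).
So: house 1 = hamster/orchid/rugby, house 2 = fish/tulip/golf, house 3 = bird/rose/volleyball, house 4 = rabbit/carnation/hockey.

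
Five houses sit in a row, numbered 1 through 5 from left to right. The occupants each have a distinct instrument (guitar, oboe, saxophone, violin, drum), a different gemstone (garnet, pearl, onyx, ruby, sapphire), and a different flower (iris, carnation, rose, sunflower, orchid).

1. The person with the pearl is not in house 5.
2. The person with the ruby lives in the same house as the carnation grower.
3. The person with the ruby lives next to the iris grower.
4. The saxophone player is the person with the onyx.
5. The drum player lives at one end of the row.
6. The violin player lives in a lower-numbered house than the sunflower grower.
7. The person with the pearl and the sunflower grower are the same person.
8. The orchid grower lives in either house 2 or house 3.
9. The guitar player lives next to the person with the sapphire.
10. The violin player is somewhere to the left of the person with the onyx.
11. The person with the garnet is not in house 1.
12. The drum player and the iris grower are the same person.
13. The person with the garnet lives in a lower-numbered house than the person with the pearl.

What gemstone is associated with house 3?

So house 1 gets sapphire for gemstone.
So house 5 gets onyx for gemstone.
Clue 4: the saxophone player is in house 5.
From clue 9, the guitar player must be in house 2.
That leaves drum as the instrument for house 1.
That leaves oboe as the instrument for house 4.
By clue 6, the sunflower grower is in house 4.
From clue 7, the person with the pearl must be in house 4.
The iris grower is in house 1 (clue 12).
House 3 instrument: only violin fits.
House 2 gemstone: only ruby fits.
So house 3 gets garnet for gemstone.
House 5's flower must be rose (nothing else left).
House 2's flower must be carnation (nothing else left).
That leaves orchid as the flower for house 3.
So: house 1 = drum/sapphire/iris, house 2 = guitar/ruby/carnation, house 3 = violin/garnet/orchid, house 4 = oboe/pearl/sunflower, house 5 = saxophone/onyx/rose.

garnet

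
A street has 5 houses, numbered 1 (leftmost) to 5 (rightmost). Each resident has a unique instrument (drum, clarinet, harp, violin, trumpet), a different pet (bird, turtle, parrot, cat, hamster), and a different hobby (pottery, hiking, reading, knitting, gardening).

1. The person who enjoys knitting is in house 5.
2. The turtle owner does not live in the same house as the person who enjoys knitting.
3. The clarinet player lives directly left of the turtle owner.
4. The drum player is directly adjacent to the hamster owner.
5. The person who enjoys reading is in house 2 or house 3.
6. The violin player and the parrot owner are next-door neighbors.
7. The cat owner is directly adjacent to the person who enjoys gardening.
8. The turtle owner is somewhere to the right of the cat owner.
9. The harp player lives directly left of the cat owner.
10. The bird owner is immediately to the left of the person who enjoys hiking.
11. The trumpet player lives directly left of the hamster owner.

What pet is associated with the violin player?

hamster

The person who enjoys knitting is in house 5 (clue 1).
The clarinet player is narrowed to house 2 or 3; consider each.
Placing it in house 3 leads to a contradiction, so it's in house 2.
The turtle owner is in house 3 (clue 3).
The cat owner is in house 2 (clue 8).
By clue 9, the harp player is in house 1.
Clue 10 places the person who enjoys hiking in house 2.
House 1's pet must be bird (nothing else left).
House 1's hobby must be gardening (nothing else left).
House 3's hobby must be reading (nothing else left).
House 4 hobby: only pottery fits.
The trumpet player is narrowed to house 3 or 4; consider each.
Placing it in house 4 leads to a contradiction, so it's in house 3.
Clue 11 places the hamster owner in house 4.
The only pet still possible for house 5 is parrot.
From clue 4, the drum player must be in house 5.
The violin player is in house 4 (clue 6).
So: house 1 = harp/bird/gardening, house 2 = clarinet/cat/hiking, house 3 = trumpet/turtle/reading, house 4 = violin/hamster/pottery, house 5 = drum/parrot/knitting.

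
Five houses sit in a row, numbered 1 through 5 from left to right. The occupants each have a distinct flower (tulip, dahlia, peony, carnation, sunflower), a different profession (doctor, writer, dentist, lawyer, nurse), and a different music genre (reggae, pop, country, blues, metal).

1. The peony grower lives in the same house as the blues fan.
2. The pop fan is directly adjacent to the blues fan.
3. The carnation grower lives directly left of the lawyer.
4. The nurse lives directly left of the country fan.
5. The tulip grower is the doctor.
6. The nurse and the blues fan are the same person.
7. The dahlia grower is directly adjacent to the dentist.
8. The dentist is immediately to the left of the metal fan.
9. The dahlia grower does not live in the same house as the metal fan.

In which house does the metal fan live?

The carnation grower is narrowed to house 1 or 2 or 3 or 4; consider each.
Placing it in house 1 and house 2 and house 3 leads to a contradiction, so it's in house 4.
By clue 3, the lawyer is in house 5.
The peony grower is narrowed to house 1 or 2 or 3; consider each.
Placing it in house 1 and house 3 leads to a contradiction, so it's in house 2.
From clue 1, the blues fan must be in house 2.
Clue 6: the nurse is in house 2.
By clue 4, the country fan is in house 3.
The dentist is in house 4 (clue 7).
Clue 8 places the metal fan in house 5.
Clue 9: the dahlia grower is in house 3.
The only flower still possible for house 5 is sunflower.
That leaves reggae as the music genre for house 4.
From clue 5, the doctor must be in house 1.
House 1's flower must be tulip (nothing else left).
So house 3 gets writer for profession.
So house 1 gets pop for music genre.
So: house 1 = tulip/doctor/pop, house 2 = peony/nurse/blues, house 3 = dahlia/writer/country, house 4 = carnation/dentist/reggae, house 5 = sunflower/lawyer/metal.

5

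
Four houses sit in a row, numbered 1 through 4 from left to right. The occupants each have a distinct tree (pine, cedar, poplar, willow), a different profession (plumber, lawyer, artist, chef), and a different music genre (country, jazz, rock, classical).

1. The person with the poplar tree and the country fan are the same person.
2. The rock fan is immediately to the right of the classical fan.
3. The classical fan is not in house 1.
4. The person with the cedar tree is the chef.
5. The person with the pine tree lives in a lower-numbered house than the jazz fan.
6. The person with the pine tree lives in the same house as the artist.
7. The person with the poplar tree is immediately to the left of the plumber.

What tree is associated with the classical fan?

House 1 music genre: only country fits.
The person with the poplar tree is in house 1 (clue 1).
From clue 7, the plumber must be in house 2.
By clue 6, the person with the pine tree is in house 3.
By clue 6, the artist is in house 3.
House 2 tree: only willow fits.
So house 4 gets cedar for tree.
House 1's profession must be lawyer (nothing else left).
House 4 profession: only chef fits.
So house 2 gets classical for music genre.
Clue 2 places the rock fan in house 3.
By clue 5, the jazz fan is in house 4.
So: house 1 = poplar/lawyer/country, house 2 = willow/plumber/classical, house 3 = pine/artist/rock, house 4 = cedar/chef/jazz.

willow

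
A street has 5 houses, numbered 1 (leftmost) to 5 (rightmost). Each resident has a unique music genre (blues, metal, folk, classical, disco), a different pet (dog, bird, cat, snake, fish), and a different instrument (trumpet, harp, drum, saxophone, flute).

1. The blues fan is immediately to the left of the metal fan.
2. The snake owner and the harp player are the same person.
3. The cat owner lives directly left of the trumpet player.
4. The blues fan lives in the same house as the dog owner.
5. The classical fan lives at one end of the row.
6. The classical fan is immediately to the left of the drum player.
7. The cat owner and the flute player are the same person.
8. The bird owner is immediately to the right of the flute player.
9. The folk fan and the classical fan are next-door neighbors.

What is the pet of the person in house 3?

The classical fan is in house 1 (clue 6).
From clue 6, the drum player must be in house 2.
Clue 9: the folk fan is in house 2.
The only pet still possible for house 2 is fish.
That leaves snake as the pet for house 1.
House 5's pet must be bird (nothing else left).
Clue 2: the harp player is in house 1.
By clue 8, the flute player is in house 4.
House 3's instrument must be saxophone (nothing else left).
House 5's instrument must be trumpet (nothing else left).
The cat owner is in house 4 (clue 3).
House 3's pet must be dog (nothing else left).
From clue 4, the blues fan must be in house 3.
Clue 1: the metal fan is in house 4.
House 5's music genre must be disco (nothing else left).
So: house 1 = classical/snake/harp, house 2 = folk/fish/drum, house 3 = blues/dog/saxophone, house 4 = metal/cat/flute, house 5 = disco/bird/trumpet.

dog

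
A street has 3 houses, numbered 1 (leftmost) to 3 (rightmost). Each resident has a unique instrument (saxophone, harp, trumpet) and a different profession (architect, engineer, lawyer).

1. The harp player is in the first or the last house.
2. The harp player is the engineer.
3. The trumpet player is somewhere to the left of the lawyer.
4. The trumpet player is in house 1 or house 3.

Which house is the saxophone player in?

From clue 4, the trumpet player must be in house 1.
That leaves saxophone as the instrument for house 2.
The only instrument still possible for house 3 is harp.
By clue 2, the engineer is in house 3.
House 1 profession: only architect fits.
The only profession still possible for house 2 is lawyer.
So: house 1 = trumpet/architect, house 2 = saxophone/lawyer, house 3 = harp/engineer.

2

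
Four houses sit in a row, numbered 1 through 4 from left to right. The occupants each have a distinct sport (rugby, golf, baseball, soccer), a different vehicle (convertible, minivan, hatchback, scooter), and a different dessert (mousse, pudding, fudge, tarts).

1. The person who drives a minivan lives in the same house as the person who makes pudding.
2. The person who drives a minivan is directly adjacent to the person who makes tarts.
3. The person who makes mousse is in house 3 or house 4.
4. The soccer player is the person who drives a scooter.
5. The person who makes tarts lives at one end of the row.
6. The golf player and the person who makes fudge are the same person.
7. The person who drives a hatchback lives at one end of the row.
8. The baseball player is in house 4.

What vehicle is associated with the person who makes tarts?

scooter

Clue 8 places the baseball player in house 4.
The person who drives a hatchback is narrowed to house 1 or 4; consider each.
Placing it in house 1 leads to a contradiction, so it's in house 4.
The person who drives a minivan is narrowed to house 2 or 3; consider each.
Placing it in house 3 leads to a contradiction, so it's in house 2.
The person who makes pudding is in house 2 (clue 1).
From clue 2, the person who makes tarts must be in house 1.
That leaves mousse as the dessert for house 4.
From clue 6, the golf player must be in house 3.
That leaves soccer as the sport for house 1.
So house 2 gets rugby for sport.
The only dessert still possible for house 3 is fudge.
The person who drives a scooter is in house 1 (clue 4).
The only vehicle still possible for house 3 is convertible.
So: house 1 = soccer/scooter/tarts, house 2 = rugby/minivan/pudding, house 3 = golf/convertible/fudge, house 4 = baseball/hatchback/mousse.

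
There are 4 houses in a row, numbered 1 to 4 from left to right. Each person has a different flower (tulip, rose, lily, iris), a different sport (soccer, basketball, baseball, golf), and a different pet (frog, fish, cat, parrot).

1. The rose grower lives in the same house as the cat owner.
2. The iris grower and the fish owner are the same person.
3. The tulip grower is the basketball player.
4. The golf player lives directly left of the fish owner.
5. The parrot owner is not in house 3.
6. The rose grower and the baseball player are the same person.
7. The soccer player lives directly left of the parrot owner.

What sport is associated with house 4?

basketball

The soccer player is narrowed to house 1 or 3; consider each.
Placing it in house 1 leads to a contradiction, so it's in house 3.
The parrot owner is in house 4 (clue 7).
That leaves basketball as the sport for house 4.
The tulip grower is in house 4 (clue 3).
The iris grower is narrowed to house 2 or 3; consider each.
Placing it in house 2 leads to a contradiction, so it's in house 3.
Clue 2: the fish owner is in house 3.
Clue 4 places the golf player in house 2.
That leaves baseball as the sport for house 1.
By clue 6, the rose grower is in house 1.
The only flower still possible for house 2 is lily.
Clue 1: the cat owner is in house 1.
That leaves frog as the pet for house 2.
So: house 1 = rose/baseball/cat, house 2 = lily/golf/frog, house 3 = iris/soccer/fish, house 4 = tulip/basketball/parrot.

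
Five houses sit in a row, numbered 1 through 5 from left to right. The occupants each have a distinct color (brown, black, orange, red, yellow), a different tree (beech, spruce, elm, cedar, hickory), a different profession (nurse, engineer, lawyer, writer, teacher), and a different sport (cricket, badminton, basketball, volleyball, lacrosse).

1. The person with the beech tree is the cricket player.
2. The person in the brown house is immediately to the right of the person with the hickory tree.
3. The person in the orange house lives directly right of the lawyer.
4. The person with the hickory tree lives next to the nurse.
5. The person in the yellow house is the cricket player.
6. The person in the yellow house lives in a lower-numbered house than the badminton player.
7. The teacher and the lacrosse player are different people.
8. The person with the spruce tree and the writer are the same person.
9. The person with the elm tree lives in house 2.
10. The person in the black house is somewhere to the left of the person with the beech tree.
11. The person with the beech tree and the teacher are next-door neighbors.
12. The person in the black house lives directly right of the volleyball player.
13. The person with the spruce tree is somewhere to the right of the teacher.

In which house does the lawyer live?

4

Clue 9 places the person with the elm tree in house 2.
So house 1 gets red for color.
The person in the black house is narrowed to house 2 or 3; consider each.
Placing it in house 2 leads to a contradiction, so it's in house 3.
From clue 10, the person with the beech tree must be in house 4.
The teacher is in house 3 (clue 11).
From clue 12, the volleyball player must be in house 2.
That leaves yellow as the color for house 4.
So house 5 gets spruce for tree.
The cricket player is in house 4 (clue 1).
Clue 2: the person in the brown house is in house 2.
Clue 2 places the person with the hickory tree in house 1.
Clue 4 places the nurse in house 2.
The badminton player is in house 5 (clue 6).
From clue 8, the writer must be in house 5.
That leaves orange as the color for house 5.
House 3's tree must be cedar (nothing else left).
The only sport still possible for house 1 is lacrosse.
So house 3 gets basketball for sport.
By clue 3, the lawyer is in house 4.
House 1's profession must be engineer (nothing else left).
So: house 1 = red/hickory/engineer/lacrosse, house 2 = brown/elm/nurse/volleyball, house 3 = black/cedar/teacher/basketball, house 4 = yellow/beech/lawyer/cricket, house 5 = orange/spruce/writer/badminton.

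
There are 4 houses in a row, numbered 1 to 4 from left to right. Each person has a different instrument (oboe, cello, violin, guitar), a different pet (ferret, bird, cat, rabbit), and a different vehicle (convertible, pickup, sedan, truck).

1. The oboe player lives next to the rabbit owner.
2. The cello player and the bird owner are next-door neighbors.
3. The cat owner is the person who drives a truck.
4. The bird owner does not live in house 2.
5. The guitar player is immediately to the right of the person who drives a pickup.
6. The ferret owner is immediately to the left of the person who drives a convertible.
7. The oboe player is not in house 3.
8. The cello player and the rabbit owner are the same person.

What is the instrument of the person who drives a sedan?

oboe

The cello player is narrowed to house 2 or 3; consider each.
Placing it in house 3 leads to a contradiction, so it's in house 2.
From clue 8, the rabbit owner must be in house 2.
House 4's pet must be cat (nothing else left).
The oboe player is in house 1 (clue 1).
Clue 3 places the person who drives a truck in house 4.
That leaves sedan as the vehicle for house 1.
That leaves pickup as the vehicle for house 3.
Clue 5: the guitar player is in house 4.
By clue 6, the ferret owner is in house 1.
That leaves violin as the instrument for house 3.
House 3's pet must be bird (nothing else left).
The only vehicle still possible for house 2 is convertible.
So: house 1 = oboe/ferret/sedan, house 2 = cello/rabbit/convertible, house 3 = violin/bird/pickup, house 4 = guitar/cat/truck.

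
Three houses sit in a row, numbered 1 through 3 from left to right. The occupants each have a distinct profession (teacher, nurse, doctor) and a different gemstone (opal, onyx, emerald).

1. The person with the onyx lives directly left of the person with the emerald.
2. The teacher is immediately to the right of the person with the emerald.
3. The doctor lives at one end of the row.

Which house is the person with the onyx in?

1

The teacher is in house 3 (clue 2).
By clue 2, the person with the emerald is in house 2.
House 1's profession must be doctor (nothing else left).
The only profession still possible for house 2 is nurse.
House 3's gemstone must be opal (nothing else left).
House 1's gemstone must be onyx (nothing else left).
So: house 1 = doctor/onyx, house 2 = nurse/emerald, house 3 = teacher/opal.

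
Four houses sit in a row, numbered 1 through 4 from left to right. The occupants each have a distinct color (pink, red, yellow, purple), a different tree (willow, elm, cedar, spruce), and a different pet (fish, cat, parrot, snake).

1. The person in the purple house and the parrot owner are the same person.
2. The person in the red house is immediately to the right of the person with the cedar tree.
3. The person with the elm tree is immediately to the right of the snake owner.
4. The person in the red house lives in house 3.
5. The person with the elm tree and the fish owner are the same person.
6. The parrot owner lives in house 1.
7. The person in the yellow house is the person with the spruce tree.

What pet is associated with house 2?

snake

The person in the red house is in house 3 (clue 4).
Clue 6: the parrot owner is in house 1.
The person in the purple house is in house 1 (clue 1).
The person with the cedar tree is in house 2 (clue 2).
Clue 7: the person in the yellow house is in house 4.
By clue 7, the person with the spruce tree is in house 4.
House 2's color must be pink (nothing else left).
House 1's tree must be willow (nothing else left).
House 3 tree: only elm fits.
Clue 3 places the snake owner in house 2.
Clue 5: the fish owner is in house 3.
House 4's pet must be cat (nothing else left).
So: house 1 = purple/willow/parrot, house 2 = pink/cedar/snake, house 3 = red/elm/fish, house 4 = yellow/spruce/cat.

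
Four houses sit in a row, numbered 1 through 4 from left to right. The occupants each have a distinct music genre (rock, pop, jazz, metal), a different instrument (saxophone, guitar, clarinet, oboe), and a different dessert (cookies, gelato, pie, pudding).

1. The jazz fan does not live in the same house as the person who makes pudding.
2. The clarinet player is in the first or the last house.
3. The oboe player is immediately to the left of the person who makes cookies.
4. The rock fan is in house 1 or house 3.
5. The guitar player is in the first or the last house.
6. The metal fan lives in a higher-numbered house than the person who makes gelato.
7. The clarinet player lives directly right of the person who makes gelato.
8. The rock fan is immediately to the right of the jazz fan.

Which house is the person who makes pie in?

Clue 7: the clarinet player is in house 4.
Clue 7: the person who makes gelato is in house 3.
By clue 8, the rock fan is in house 3.
By clue 8, the jazz fan is in house 2.
House 1's music genre must be pop (nothing else left).
That leaves metal as the music genre for house 4.
The only instrument still possible for house 1 is guitar.
House 2's instrument must be saxophone (nothing else left).
House 3's instrument must be oboe (nothing else left).
From clue 3, the person who makes cookies must be in house 4.
House 1 dessert: only pudding fits.
House 2 dessert: only pie fits.
So: house 1 = pop/guitar/pudding, house 2 = jazz/saxophone/pie, house 3 = rock/oboe/gelato, house 4 = metal/clarinet/cookies.

2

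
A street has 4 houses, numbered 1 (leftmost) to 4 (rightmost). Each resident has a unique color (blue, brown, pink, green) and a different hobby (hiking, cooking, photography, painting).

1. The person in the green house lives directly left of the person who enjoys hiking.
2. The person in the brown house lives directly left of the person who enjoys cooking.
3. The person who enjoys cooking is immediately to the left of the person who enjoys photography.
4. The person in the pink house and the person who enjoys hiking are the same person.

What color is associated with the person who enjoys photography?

green

House 1's hobby must be painting (nothing else left).
The person in the brown house is narrowed to house 1 or 2; consider each.
Placing it in house 2 leads to a contradiction, so it's in house 1.
Clue 2 places the person who enjoys cooking in house 2.
From clue 3, the person who enjoys photography must be in house 3.
The only hobby still possible for house 4 is hiking.
Clue 1 places the person in the green house in house 3.
The person in the pink house is in house 4 (clue 4).
The only color still possible for house 2 is blue.
So: house 1 = brown/painting, house 2 = blue/cooking, house 3 = green/photography, house 4 = pink/hiking.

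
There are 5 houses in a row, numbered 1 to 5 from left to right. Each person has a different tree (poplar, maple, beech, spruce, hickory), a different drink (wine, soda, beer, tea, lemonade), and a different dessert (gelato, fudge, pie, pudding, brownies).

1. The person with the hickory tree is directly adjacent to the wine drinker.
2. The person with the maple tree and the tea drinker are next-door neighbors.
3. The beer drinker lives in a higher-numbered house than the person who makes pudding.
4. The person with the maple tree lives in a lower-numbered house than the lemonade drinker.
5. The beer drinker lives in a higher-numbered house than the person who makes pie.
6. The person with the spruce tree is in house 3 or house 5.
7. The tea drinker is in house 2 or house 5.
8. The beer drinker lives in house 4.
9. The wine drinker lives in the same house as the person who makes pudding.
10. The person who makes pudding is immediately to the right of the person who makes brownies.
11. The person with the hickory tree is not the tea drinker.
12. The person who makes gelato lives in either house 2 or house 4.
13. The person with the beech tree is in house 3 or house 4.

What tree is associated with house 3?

beech

Clue 8 places the beer drinker in house 4.
That leaves fudge as the dessert for house 5.
House 1 drink: only soda fits.
So house 4 gets gelato for dessert.
The person with the beech tree is narrowed to house 3 or 4; consider each.
Placing it in house 4 leads to a contradiction, so it's in house 3.
House 5 tree: only spruce fits.
The person with the maple tree is narrowed to house 1 or 4; consider each.
Placing it in house 4 leads to a contradiction, so it's in house 1.
The tea drinker is in house 2 (clue 2).
House 2 tree: only poplar fits.
House 4's tree must be hickory (nothing else left).
That leaves lemonade as the drink for house 5.
By clue 9, the person who makes pudding is in house 3.
Clue 10 places the person who makes brownies in house 2.
So house 3 gets wine for drink.
That leaves pie as the dessert for house 1.
So: house 1 = maple/soda/pie, house 2 = poplar/tea/brownies, house 3 = beech/wine/pudding, house 4 = hickory/beer/gelato, house 5 = spruce/lemonade/fudge.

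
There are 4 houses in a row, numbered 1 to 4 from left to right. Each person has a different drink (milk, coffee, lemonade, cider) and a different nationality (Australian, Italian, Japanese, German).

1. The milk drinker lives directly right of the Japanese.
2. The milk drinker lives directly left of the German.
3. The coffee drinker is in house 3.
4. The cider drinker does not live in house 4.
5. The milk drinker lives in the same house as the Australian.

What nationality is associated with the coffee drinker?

By clue 3, the coffee drinker is in house 3.
That leaves lemonade as the drink for house 4.
Clue 1 places the Japanese in house 1.
Clue 2: the German is in house 3.
Clue 5 places the Australian in house 2.
So house 1 gets cider for drink.
House 2's drink must be milk (nothing else left).
The only nationality still possible for house 4 is Italian.
So: house 1 = cider/Japanese, house 2 = milk/Australian, house 3 = coffee/German, house 4 = lemonade/Italian.

German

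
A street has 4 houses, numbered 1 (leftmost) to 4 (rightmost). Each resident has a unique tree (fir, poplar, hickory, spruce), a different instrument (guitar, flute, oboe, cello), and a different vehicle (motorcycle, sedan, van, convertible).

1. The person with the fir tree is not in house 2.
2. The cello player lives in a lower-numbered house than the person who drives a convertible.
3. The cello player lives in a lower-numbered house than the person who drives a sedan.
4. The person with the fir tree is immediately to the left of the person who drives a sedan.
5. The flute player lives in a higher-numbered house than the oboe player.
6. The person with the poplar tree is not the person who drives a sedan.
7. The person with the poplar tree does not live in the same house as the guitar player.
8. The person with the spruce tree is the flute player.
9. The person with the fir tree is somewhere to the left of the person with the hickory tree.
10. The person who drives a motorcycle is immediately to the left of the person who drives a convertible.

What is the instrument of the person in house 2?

The person with the fir tree is narrowed to house 1 or 3; consider each.
Placing it in house 3 leads to a contradiction, so it's in house 1.
Clue 4: the person who drives a sedan is in house 2.
Clue 3 places the cello player in house 1.
Clue 10: the person who drives a motorcycle is in house 3.
Clue 10: the person who drives a convertible is in house 4.
House 1's vehicle must be van (nothing else left).
House 2's tree must be hickory (nothing else left).
The person with the poplar tree is narrowed to house 3 or 4; consider each.
Placing it in house 4 leads to a contradiction, so it's in house 3.
House 4's tree must be spruce (nothing else left).
The flute player is in house 4 (clue 8).
The only instrument still possible for house 3 is oboe.
House 2's instrument must be guitar (nothing else left).
So: house 1 = fir/cello/van, house 2 = hickory/guitar/sedan, house 3 = poplar/oboe/motorcycle, house 4 = spruce/flute/convertible.

guitar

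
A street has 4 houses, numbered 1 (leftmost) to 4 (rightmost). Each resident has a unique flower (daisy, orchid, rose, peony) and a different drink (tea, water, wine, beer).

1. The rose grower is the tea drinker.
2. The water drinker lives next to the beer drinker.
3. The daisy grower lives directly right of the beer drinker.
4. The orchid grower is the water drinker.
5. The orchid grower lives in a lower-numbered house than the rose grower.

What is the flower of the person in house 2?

peony

The daisy grower is narrowed to house 2 or 3 or 4; consider each.
Placing it in house 2 and house 4 leads to a contradiction, so it's in house 3.
By clue 3, the beer drinker is in house 2.
Clue 1: the rose grower is in house 4.
Clue 1 places the tea drinker in house 4.
From clue 4, the orchid grower must be in house 1.
By clue 4, the water drinker is in house 1.
So house 2 gets peony for flower.
So house 3 gets wine for drink.
So: house 1 = orchid/water, house 2 = peony/beer, house 3 = daisy/wine, house 4 = rose/tea.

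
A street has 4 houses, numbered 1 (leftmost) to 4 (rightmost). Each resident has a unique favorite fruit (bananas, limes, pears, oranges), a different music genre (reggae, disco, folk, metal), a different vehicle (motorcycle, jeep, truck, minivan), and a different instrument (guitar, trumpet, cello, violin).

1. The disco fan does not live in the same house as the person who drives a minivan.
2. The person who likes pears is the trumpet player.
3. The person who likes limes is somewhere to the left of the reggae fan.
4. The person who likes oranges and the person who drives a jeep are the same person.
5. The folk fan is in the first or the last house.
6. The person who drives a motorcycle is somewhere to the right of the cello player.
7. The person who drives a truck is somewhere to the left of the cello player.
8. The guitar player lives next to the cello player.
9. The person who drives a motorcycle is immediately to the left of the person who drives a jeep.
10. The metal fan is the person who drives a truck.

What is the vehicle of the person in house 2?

minivan

Clue 6: the person who drives a motorcycle is in house 3.
By clue 6, the cello player is in house 2.
By clue 7, the person who drives a truck is in house 1.
By clue 9, the person who drives a jeep is in house 4.
By clue 10, the metal fan is in house 1.
House 2's vehicle must be minivan (nothing else left).
Clue 4: the person who likes oranges is in house 4.
That leaves reggae as the music genre for house 2.
So house 3 gets disco for music genre.
House 4 music genre: only folk fits.
Clue 3: the person who likes limes is in house 1.
House 2 favorite fruit: only bananas fits.
House 3's favorite fruit must be pears (nothing else left).
The only instrument still possible for house 4 is violin.
By clue 2, the trumpet player is in house 3.
House 1 instrument: only guitar fits.
So: house 1 = limes/metal/truck/guitar, house 2 = bananas/reggae/minivan/cello, house 3 = pears/disco/motorcycle/trumpet, house 4 = oranges/folk/jeep/violin.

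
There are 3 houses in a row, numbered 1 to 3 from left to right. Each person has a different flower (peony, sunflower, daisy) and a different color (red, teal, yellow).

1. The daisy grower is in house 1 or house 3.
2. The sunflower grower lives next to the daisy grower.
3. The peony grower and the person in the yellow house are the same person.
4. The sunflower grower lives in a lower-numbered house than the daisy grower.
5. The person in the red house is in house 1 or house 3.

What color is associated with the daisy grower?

Clue 2: the sunflower grower is in house 2.
The daisy grower is in house 3 (clue 4).
That leaves peony as the flower for house 1.
By clue 3, the person in the yellow house is in house 1.
The only color still possible for house 2 is teal.
House 3 color: only red fits.
So: house 1 = peony/yellow, house 2 = sunflower/teal, house 3 = daisy/red.

red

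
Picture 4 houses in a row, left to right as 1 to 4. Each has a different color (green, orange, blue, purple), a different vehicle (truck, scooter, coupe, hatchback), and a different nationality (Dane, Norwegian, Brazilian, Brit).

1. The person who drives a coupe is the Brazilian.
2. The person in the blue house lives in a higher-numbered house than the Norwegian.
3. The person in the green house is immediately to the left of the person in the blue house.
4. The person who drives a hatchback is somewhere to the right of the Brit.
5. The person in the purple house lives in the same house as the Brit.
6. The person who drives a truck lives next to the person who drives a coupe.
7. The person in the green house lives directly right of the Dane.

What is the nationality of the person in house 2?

Dane

The only nationality still possible for house 4 is Brazilian.
Clue 1 places the person who drives a coupe in house 4.
By clue 6, the person who drives a truck is in house 3.
House 1's vehicle must be scooter (nothing else left).
That leaves hatchback as the vehicle for house 2.
Clue 4: the Brit is in house 1.
The person in the purple house is in house 1 (clue 5).
That leaves Norwegian as the nationality for house 3.
Clue 2: the person in the blue house is in house 4.
The person in the green house is in house 3 (clue 3).
That leaves orange as the color for house 2.
House 2's nationality must be Dane (nothing else left).
So: house 1 = purple/scooter/Brit, house 2 = orange/hatchback/Dane, house 3 = green/truck/Norwegian, house 4 = blue/coupe/Brazilian.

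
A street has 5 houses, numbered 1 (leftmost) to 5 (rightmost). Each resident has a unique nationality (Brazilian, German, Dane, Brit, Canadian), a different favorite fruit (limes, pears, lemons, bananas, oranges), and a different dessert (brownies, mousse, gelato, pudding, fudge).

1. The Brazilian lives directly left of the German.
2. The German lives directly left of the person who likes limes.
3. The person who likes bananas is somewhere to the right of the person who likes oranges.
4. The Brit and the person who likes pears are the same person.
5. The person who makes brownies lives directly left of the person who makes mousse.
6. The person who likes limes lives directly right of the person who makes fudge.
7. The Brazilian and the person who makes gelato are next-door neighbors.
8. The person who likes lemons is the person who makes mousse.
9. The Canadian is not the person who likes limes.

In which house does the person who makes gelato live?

The Brazilian is narrowed to house 1 or 2 or 3; consider each.
Placing it in house 1 and house 3 leads to a contradiction, so it's in house 2.
From clue 1, the German must be in house 3.
By clue 2, the person who likes limes is in house 4.
Clue 6 places the person who makes fudge in house 3.
So house 4 gets Dane for nationality.
So house 1 gets gelato for dessert.
Clue 5 places the person who makes mousse in house 5.
The person who likes lemons is in house 5 (clue 8).
House 2 dessert: only pudding fits.
The only dessert still possible for house 4 is brownies.
By clue 4, the Brit is in house 1.
That leaves Canadian as the nationality for house 5.
House 1's favorite fruit must be pears (nothing else left).
So house 2 gets oranges for favorite fruit.
House 3's favorite fruit must be bananas (nothing else left).
So: house 1 = Brit/pears/gelato, house 2 = Brazilian/oranges/pudding, house 3 = German/bananas/fudge, house 4 = Dane/limes/brownies, house 5 = Canadian/lemons/mousse.

1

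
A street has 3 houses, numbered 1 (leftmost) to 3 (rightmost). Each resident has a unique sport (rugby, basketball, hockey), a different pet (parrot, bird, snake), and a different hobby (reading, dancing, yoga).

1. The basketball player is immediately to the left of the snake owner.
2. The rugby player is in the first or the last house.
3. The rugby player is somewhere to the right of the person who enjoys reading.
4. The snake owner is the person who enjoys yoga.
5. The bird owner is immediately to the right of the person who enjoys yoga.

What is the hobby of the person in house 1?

reading

From clue 3, the rugby player must be in house 3.
Clue 5: the bird owner is in house 3.
The person who enjoys yoga is in house 2 (clue 5).
House 1 pet: only parrot fits.
So house 2 gets snake for pet.
House 3's hobby must be dancing (nothing else left).
Clue 1 places the basketball player in house 1.
House 2 sport: only hockey fits.
That leaves reading as the hobby for house 1.
So: house 1 = basketball/parrot/reading, house 2 = hockey/snake/yoga, house 3 = rugby/bird/dancing.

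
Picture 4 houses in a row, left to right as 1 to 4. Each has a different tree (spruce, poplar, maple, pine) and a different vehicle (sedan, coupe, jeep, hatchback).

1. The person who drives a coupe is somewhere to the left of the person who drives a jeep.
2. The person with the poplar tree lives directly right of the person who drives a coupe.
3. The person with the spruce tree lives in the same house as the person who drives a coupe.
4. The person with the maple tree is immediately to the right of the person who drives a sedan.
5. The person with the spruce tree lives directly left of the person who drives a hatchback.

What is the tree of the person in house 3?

The person with the maple tree is narrowed to house 2 or 3 or 4; consider each.
Placing it in house 2 and house 3 leads to a contradiction, so it's in house 4.
By clue 4, the person who drives a sedan is in house 3.
House 1 vehicle: only coupe fits.
Clue 2: the person with the poplar tree is in house 2.
From clue 3, the person with the spruce tree must be in house 1.
From clue 5, the person who drives a hatchback must be in house 2.
So house 3 gets pine for tree.
So house 4 gets jeep for vehicle.
So: house 1 = spruce/coupe, house 2 = poplar/hatchback, house 3 = pine/sedan, house 4 = maple/jeep.

pine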